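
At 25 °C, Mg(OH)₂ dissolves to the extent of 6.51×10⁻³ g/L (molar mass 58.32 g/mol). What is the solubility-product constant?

Molar solubility s = (6.51×10⁻³ g/L) / (58.32 g/mol) = 1.1163×10⁻⁴ mol/L
Mg(OH)₂(s) ⇌ Mg²⁺(aq) + 2 OH⁻(aq)
For each mole of Mg(OH)₂ that dissolves per liter, [Mg²⁺] = s and [OH⁻] = 2s; let s denote this solubility.
Ksp = [Mg²⁺][OH⁻]^2 = s · (2s)^2 = 4s^3
Ksp = 4 × (1.1163×10⁻⁴)^3 = 5.56×10⁻¹²

Ksp = 5.56×10⁻¹²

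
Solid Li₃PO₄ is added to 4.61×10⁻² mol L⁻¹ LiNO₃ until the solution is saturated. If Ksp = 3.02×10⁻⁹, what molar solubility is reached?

Li₃PO₄(s) ⇌ 3 Li⁺(aq) + PO₄³⁻(aq)
Let s be the solubility of Li₃PO₄ here. The common ion gives [Li⁺] ≈ 4.61×10⁻² mol L⁻¹, and [PO₄³⁻] = s.
Ksp = [Li⁺]^3[PO₄³⁻] = (4.61×10⁻²)^3s
s = 3.02×10⁻⁹ / (4.61×10⁻²)^3 = 3.08×10⁻⁵
s = 3.08×10⁻⁵ mol L⁻¹

3.08×10⁻⁵ M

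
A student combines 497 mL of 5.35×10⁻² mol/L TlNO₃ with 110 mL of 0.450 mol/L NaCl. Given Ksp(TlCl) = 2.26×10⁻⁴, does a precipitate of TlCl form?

After mixing, V = 497 mL + 110 mL = 607 mL.
[Tl⁺] = (5.35×10⁻²)(497)/607 = 4.38×10⁻² mol/L
[Cl⁻] = (0.450)(110)/607 = 8.15×10⁻² mol/L
Q = [Tl⁺][Cl⁻] = 3.57×10⁻³
Since Q (3.57×10⁻³) exceeds Ksp (2.26×10⁻⁴), TlCl will precipitate.

Yes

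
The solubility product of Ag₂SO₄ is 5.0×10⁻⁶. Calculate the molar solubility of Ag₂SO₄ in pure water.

1.1×10⁻² M

Ag₂SO₄(s) ⇌ 2 Ag⁺(aq) + SO₄²⁻(aq)
If s mol/L of Ag₂SO₄ dissolves, [Ag⁺] = 2s and [SO₄²⁻] = s.
Ksp = [Ag⁺]^2[SO₄²⁻] = (2s)^2 · s = 4s^3
4s^3 = 5.0×10⁻⁶  ⇒  s^3 = 1.3×10⁻⁶
Taking the 3rd root, s = 1.1×10⁻² M.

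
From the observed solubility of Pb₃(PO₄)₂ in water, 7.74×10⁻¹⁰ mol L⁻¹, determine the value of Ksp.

Ksp = 3.00×10⁻⁴⁴

Pb₃(PO₄)₂(s) ⇌ 3 Pb²⁺(aq) + 2 PO₄³⁻(aq)
If s mol/L of Pb₃(PO₄)₂ dissolves, [Pb²⁺] = 3s and [PO₄³⁻] = 2s.
Ksp = [Pb²⁺]^3[PO₄³⁻]^2 = (3s)^3 · (2s)^2 = 108s^5
Ksp = 108 × (7.74×10⁻¹⁰)^5 = 3.00×10⁻⁴⁴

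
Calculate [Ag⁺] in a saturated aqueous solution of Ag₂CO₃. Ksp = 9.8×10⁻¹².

2.7×10⁻⁴ M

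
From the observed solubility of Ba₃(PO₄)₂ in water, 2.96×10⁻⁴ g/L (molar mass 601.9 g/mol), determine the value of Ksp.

Ksp = 3.11×10⁻³⁰

s = (2.96×10⁻⁴ g L⁻¹)/(601.9 g mol⁻¹) = 4.9178×10⁻⁷ M
Ba₃(PO₄)₂(s) ⇌ 3 Ba²⁺(aq) + 2 PO₄³⁻(aq)
With molar solubility s: [Ba²⁺] = 3s, [PO₄³⁻] = 2s.
Ksp = [Ba²⁺]^3[PO₄³⁻]^2 = (3s)^3 · (2s)^2 = 108s^5
Ksp = 108 × (4.9178×10⁻⁷)^5 = 3.11×10⁻³⁰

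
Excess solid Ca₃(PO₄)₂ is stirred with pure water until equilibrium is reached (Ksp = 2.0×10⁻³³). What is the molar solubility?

1.1×10⁻⁷ M

Ca₃(PO₄)₂(s) ⇌ 3 Ca²⁺(aq) + 2 PO₄³⁻(aq)
Call the molar solubility s, so that [Ca²⁺] = 3s and [PO₄³⁻] = 2s.
Ksp = [Ca²⁺]^3[PO₄³⁻]^2 = (3s)^3 · (2s)^2 = 108s^5
108s^5 = 2.0×10⁻³³  ⇒  s^5 = 1.9×10⁻³⁵
Taking the 5th root, s = 1.1×10⁻⁷ mol L⁻¹.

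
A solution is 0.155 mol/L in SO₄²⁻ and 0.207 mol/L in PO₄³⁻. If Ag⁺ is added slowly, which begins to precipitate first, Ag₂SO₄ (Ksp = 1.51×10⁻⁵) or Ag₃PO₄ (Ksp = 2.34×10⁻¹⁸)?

A salt starts to precipitate once the ion product Q reaches its Ksp.
For Ag₂SO₄: [Ag⁺] = (Ksp/[SO₄²⁻])^(1/2) = 9.87×10⁻³ mol/L
For Ag₃PO₄: [Ag⁺] = (Ksp/[PO₄³⁻])^(1/3) = 2.24×10⁻⁶ mol/L
The smaller threshold [Ag⁺] is reached first, so Ag₃PO₄ precipitates first.

Ag₃PO₄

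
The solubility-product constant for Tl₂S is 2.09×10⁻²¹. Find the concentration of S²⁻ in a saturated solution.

Tl₂S(s) ⇌ 2 Tl⁺(aq) + S²⁻(aq)
Let s be the molar solubility. Then [Tl⁺] = 2s and [S²⁻] = s.
Ksp = [Tl⁺]^2[S²⁻] = (2s)^2 · s = 4s^3 = 2.09×10⁻²¹
s = 8.05×10⁻⁸ M
[S²⁻] = s = 8.05×10⁻⁸ M

8.05×10⁻⁸ M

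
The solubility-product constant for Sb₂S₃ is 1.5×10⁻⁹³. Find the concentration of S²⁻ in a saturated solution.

Sb₂S₃(s) ⇌ 2 Sb³⁺(aq) + 3 S²⁻(aq)
Call the molar solubility s, so that [Sb³⁺] = 2s and [S²⁻] = 3s.
Ksp = [Sb³⁺]^2[S²⁻]^3 = (2s)^2 · (3s)^3 = 108s^5 = 1.5×10⁻⁹³
s = 1.1×10⁻¹⁹ mol/L
[S²⁻] = 3s = 3.2×10⁻¹⁹ mol/L

3.2×10⁻¹⁹ M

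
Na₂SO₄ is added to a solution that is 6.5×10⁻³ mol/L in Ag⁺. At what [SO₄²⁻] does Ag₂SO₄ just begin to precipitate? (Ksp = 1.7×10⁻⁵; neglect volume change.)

0.40 M

Precipitation of each salt begins when its ion product equals Ksp.
Ag₂SO₄(s) ⇌ 2 Ag⁺(aq) + SO₄²⁻(aq)
Ksp = [Ag⁺]^2[SO₄²⁻] = [SO₄²⁻](6.5×10⁻³)^2
[SO₄²⁻] = 1.7×10⁻⁵ / (6.5×10⁻³)^2 = 0.40
[SO₄²⁻] = 0.40 mol/L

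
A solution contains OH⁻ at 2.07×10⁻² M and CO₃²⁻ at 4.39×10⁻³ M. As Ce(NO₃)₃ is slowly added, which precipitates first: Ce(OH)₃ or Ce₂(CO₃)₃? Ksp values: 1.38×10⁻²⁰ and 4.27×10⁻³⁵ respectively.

Ce(OH)₃

Each salt precipitates once Q = Ksp for that salt.
For Ce(OH)₃: [Ce³⁺] = (Ksp/[OH⁻]^3) = 1.56×10⁻¹⁵ M
For Ce₂(CO₃)₃: [Ce³⁺] = (Ksp/[CO₃²⁻]^3)^(1/2) = 2.25×10⁻¹⁴ M
Ce(OH)₃ requires the lower [Ce³⁺], so it precipitates first.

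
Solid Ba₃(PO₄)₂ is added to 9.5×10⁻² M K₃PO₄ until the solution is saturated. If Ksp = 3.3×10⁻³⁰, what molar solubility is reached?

2.4×10⁻¹⁰ M

Ba₃(PO₄)₂(s) ⇌ 3 Ba²⁺(aq) + 2 PO₄³⁻(aq)
PO₄³⁻ is already present at 9.5×10⁻² M. If s mol/L of Ba₃(PO₄)₂ dissolves, [Ba²⁺] = 3s while [PO₄³⁻] ≈ 9.5×10⁻² M.
Ksp = [Ba²⁺]^3[PO₄³⁻]^2 = (3s)^3(9.5×10⁻²)^2
(3s)^3 = 3.3×10⁻³⁰ / (9.5×10⁻²)^2 = 3.7×10⁻²⁸
s = 2.4×10⁻¹⁰ M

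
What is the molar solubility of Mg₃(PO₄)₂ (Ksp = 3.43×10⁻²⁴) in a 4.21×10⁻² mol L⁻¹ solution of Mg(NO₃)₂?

Mg₃(PO₄)₂(s) ⇌ 3 Mg²⁺(aq) + 2 PO₄³⁻(aq)
The solution already contains Mg²⁺ at 4.21×10⁻² mol L⁻¹. Let s be the molar solubility of Mg₃(PO₄)₂.
[Mg²⁺] ≈ 4.21×10⁻² mol L⁻¹ (common ion dominates); [PO₄³⁻] = 2s.
Ksp = [Mg²⁺]^3[PO₄³⁻]^2 = (4.21×10⁻²)^3(2s)^2
(2s)^2 = 3.43×10⁻²⁴ / (4.21×10⁻²)^3 = 4.60×10⁻²⁰
s = 1.07×10⁻¹⁰ mol L⁻¹

1.07×10⁻¹⁰ M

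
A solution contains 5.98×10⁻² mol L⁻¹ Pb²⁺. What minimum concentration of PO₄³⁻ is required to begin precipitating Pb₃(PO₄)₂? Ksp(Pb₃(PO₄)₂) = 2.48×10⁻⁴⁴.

A salt starts to precipitate once the ion product Q reaches its Ksp.
Pb₃(PO₄)₂(s) ⇌ 3 Pb²⁺(aq) + 2 PO₄³⁻(aq)
Ksp = [Pb²⁺]^3[PO₄³⁻]^2 = [PO₄³⁻]^2(5.98×10⁻²)^3
[PO₄³⁻]^2 = 2.48×10⁻⁴⁴ / (5.98×10⁻²)^3 = 1.16×10⁻⁴⁰
[PO₄³⁻] = 1.08×10⁻²⁰ mol L⁻¹

1.08×10⁻²⁰ M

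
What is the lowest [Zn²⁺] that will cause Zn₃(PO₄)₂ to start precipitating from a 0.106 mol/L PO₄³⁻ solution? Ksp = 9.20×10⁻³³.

9.36×10⁻¹¹ M

The threshold for precipitation is Q = Ksp.
Zn₃(PO₄)₂(s) ⇌ 3 Zn²⁺(aq) + 2 PO₄³⁻(aq)
Ksp = [Zn²⁺]^3[PO₄³⁻]^2 = [Zn²⁺]^3(0.106)^2
[Zn²⁺]^3 = 9.20×10⁻³³ / (0.106)^2 = 8.19×10⁻³¹
[Zn²⁺] = 9.36×10⁻¹¹ mol/L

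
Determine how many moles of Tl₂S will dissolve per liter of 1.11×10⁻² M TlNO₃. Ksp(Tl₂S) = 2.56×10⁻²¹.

2.08×10⁻¹⁷ M

Tl₂S(s) ⇌ 2 Tl⁺(aq) + S²⁻(aq)
The solution already contains Tl⁺ at 1.11×10⁻² M. Let s be the molar solubility of Tl₂S.
[Tl⁺] ≈ 1.11×10⁻² M (common ion dominates); [S²⁻] = s.
Ksp = [Tl⁺]^2[S²⁻] = (1.11×10⁻²)^2s
s = 2.56×10⁻²¹ / (1.11×10⁻²)^2 = 2.08×10⁻¹⁷
s = 2.08×10⁻¹⁷ M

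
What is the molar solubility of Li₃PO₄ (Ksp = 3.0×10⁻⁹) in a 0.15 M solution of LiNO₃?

8.9×10⁻⁷ M

Li₃PO₄(s) ⇌ 3 Li⁺(aq) + PO₄³⁻(aq)
The solution already contains Li⁺ at 0.15 M. Let s be the molar solubility of Li₃PO₄.
[Li⁺] ≈ 0.15 M (common ion dominates); [PO₄³⁻] = s.
Ksp = [Li⁺]^3[PO₄³⁻] = (0.15)^3s
s = 3.0×10⁻⁹ / (0.15)^3 = 8.9×10⁻⁷
s = 8.9×10⁻⁷ M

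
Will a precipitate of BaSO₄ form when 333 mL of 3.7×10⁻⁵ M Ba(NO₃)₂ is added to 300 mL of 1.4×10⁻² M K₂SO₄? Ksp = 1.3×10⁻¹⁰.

Total volume after mixing = 333 + 300 = 633 mL.
[Ba²⁺] = (3.7×10⁻⁵)(333)/633 = 1.9×10⁻⁵ M
[SO₄²⁻] = (1.4×10⁻²)(300)/633 = 6.6×10⁻³ M
Q = [Ba²⁺][SO₄²⁻] = 1.3×10⁻⁷
Q = 1.3×10⁻⁷ > Ksp = 1.3×10⁻¹⁰, so the solution is supersaturated and BaSO₄ precipitates.

Yes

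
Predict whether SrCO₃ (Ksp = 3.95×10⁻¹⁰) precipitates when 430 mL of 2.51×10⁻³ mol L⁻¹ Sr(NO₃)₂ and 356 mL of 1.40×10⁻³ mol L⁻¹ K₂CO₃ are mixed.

Yes

Total volume after mixing = 430 + 356 = 786 mL.
[Sr²⁺] = (2.51×10⁻³)(430)/786 = 1.37×10⁻³ mol L⁻¹
[CO₃²⁻] = (1.40×10⁻³)(356)/786 = 6.34×10⁻⁴ mol L⁻¹
Q = [Sr²⁺][CO₃²⁻] = 8.71×10⁻⁷
Because Q > Ksp (8.71×10⁻⁷ vs 3.95×10⁻¹⁰), a precipitate of SrCO₃ forms.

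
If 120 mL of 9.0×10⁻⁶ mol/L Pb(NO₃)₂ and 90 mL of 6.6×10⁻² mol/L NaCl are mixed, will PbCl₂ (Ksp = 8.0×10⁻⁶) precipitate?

After mixing, V = 120 mL + 90 mL = 210 mL.
[Pb²⁺] = (9.0×10⁻⁶)(120)/210 = 5.1×10⁻⁶ mol/L
[Cl⁻] = (6.6×10⁻²)(90)/210 = 2.8×10⁻² mol/L
Q = [Pb²⁺][Cl⁻]^2 = 4.1×10⁻⁹
Q = 4.1×10⁻⁹ < Ksp = 8.0×10⁻⁶, so the solution is unsaturated and no precipitate forms.

No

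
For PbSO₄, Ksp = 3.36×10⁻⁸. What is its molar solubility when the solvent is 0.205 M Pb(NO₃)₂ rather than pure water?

PbSO₄(s) ⇌ Pb²⁺(aq) + SO₄²⁻(aq)
The solution already contains Pb²⁺ at 0.205 M. Let s be the molar solubility of PbSO₄.
[Pb²⁺] ≈ 0.205 M (common ion dominates); [SO₄²⁻] = s.
Ksp = [Pb²⁺][SO₄²⁻] = (0.205)s
s = 3.36×10⁻⁸ / (0.205) = 1.64×10⁻⁷
s = 1.64×10⁻⁷ M

1.64×10⁻⁷ M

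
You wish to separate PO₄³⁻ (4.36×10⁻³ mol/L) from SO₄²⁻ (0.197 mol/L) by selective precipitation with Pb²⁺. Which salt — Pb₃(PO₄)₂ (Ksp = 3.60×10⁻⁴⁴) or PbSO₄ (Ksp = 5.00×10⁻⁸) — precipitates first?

Pb₃(PO₄)₂

Precipitation of each salt begins when its ion product equals Ksp.
For Pb₃(PO₄)₂: [Pb²⁺] = (Ksp/[PO₄³⁻]^2)^(1/3) = 1.24×10⁻¹³ mol/L
For PbSO₄: [Pb²⁺] = (Ksp/[SO₄²⁻]) = 2.54×10⁻⁷ mol/L
Since Pb₃(PO₄)₂ needs less Pb²⁺ to reach saturation, it precipitates first.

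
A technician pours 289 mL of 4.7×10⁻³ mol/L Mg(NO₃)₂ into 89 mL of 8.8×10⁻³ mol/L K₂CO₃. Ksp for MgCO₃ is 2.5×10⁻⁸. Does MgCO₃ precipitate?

Yes

After mixing, V = 289 mL + 89 mL = 378 mL.
[Mg²⁺] = (4.7×10⁻³)(289)/378 = 3.6×10⁻³ mol/L
[CO₃²⁻] = (8.8×10⁻³)(89)/378 = 2.1×10⁻³ mol/L
Q = [Mg²⁺][CO₃²⁻] = 7.4×10⁻⁶
Q = 7.4×10⁻⁶ > Ksp = 2.5×10⁻⁸, so the solution is supersaturated and MgCO₃ precipitates.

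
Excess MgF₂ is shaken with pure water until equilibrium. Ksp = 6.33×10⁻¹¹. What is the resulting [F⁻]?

MgF₂(s) ⇌ Mg²⁺(aq) + 2 F⁻(aq)
Let s be the molar solubility. Then [Mg²⁺] = s and [F⁻] = 2s.
Ksp = [Mg²⁺][F⁻]^2 = s · (2s)^2 = 4s^3 = 6.33×10⁻¹¹
s = 2.51×10⁻⁴ mol L⁻¹
[F⁻] = 2s = 5.02×10⁻⁴ mol L⁻¹

5.02×10⁻⁴ M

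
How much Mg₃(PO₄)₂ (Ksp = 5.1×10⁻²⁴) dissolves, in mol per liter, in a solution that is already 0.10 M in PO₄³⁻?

Mg₃(PO₄)₂(s) ⇌ 3 Mg²⁺(aq) + 2 PO₄³⁻(aq)
With PO₄³⁻ already at 0.10 M and s small, take [PO₄³⁻] ≈ 0.10 M and [Mg²⁺] = 3s.
Ksp = [Mg²⁺]^3[PO₄³⁻]^2 = (3s)^3(0.10)^2
(3s)^3 = 5.1×10⁻²⁴ / (0.10)^2 = 5.1×10⁻²²
s = 2.7×10⁻⁸ M

2.7×10⁻⁸ M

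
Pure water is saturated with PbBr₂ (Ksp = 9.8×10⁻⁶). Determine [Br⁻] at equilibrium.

PbBr₂(s) ⇌ Pb²⁺(aq) + 2 Br⁻(aq)
If s mol/L of PbBr₂ dissolves, [Pb²⁺] = s and [Br⁻] = 2s.
Ksp = [Pb²⁺][Br⁻]^2 = s · (2s)^2 = 4s^3 = 9.8×10⁻⁶
s = 1.3×10⁻² M
[Br⁻] = 2s = 2.7×10⁻² M

2.7×10⁻² M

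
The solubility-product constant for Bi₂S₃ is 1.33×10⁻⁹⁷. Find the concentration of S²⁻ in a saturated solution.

Bi₂S₃(s) ⇌ 2 Bi³⁺(aq) + 3 S²⁻(aq)
With molar solubility s: [Bi³⁺] = 2s, [S²⁻] = 3s.
Ksp = [Bi³⁺]^2[S²⁻]^3 = (2s)^2 · (3s)^3 = 108s^5 = 1.33×10⁻⁹⁷
s = 1.65×10⁻²⁰ M
[S²⁻] = 3s = 4.96×10⁻²⁰ M

4.96×10⁻²⁰ M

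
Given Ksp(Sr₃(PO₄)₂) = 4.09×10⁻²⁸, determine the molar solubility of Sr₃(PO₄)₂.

1.31×10⁻⁶ M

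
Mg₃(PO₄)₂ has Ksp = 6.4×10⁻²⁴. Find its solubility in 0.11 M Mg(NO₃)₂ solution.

Mg₃(PO₄)₂(s) ⇌ 3 Mg²⁺(aq) + 2 PO₄³⁻(aq)
Let s be the solubility of Mg₃(PO₄)₂ here. The common ion gives [Mg²⁺] ≈ 0.11 M, and [PO₄³⁻] = 2s.
Ksp = [Mg²⁺]^3[PO₄³⁻]^2 = (0.11)^3(2s)^2
(2s)^2 = 6.4×10⁻²⁴ / (0.11)^3 = 4.8×10⁻²¹
s = 3.5×10⁻¹¹ M

3.5×10⁻¹¹ M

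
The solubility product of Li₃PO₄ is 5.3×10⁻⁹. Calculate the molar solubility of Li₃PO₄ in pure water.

Li₃PO₄(s) ⇌ 3 Li⁺(aq) + PO₄³⁻(aq)
If s mol/L of Li₃PO₄ dissolves, [Li⁺] = 3s and [PO₄³⁻] = s.
Ksp = [Li⁺]^3[PO₄³⁻] = (3s)^3 · s = 27s^4
27s^4 = 5.3×10⁻⁹  ⇒  s^4 = 2.0×10⁻¹⁰
s = (2.0×10⁻¹⁰)^(1/4) = 3.7×10⁻³ mol/L

3.7×10⁻³ M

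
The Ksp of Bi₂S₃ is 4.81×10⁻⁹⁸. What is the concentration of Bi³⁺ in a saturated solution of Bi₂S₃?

2.70×10⁻²⁰ M

Bi₂S₃(s) ⇌ 2 Bi³⁺(aq) + 3 S²⁻(aq)
For each mole of Bi₂S₃ that dissolves per liter, [Bi³⁺] = 2s and [S²⁻] = 3s; let s denote this solubility.
Ksp = [Bi³⁺]^2[S²⁻]^3 = (2s)^2 · (3s)^3 = 108s^5 = 4.81×10⁻⁹⁸
s = 1.35×10⁻²⁰ mol L⁻¹
[Bi³⁺] = 2s = 2.70×10⁻²⁰ mol L⁻¹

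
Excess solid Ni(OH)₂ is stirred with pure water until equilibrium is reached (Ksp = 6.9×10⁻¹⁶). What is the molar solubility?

5.6×10⁻⁶ M

Ni(OH)₂(s) ⇌ Ni²⁺(aq) + 2 OH⁻(aq)
For each mole of Ni(OH)₂ that dissolves per liter, [Ni²⁺] = s and [OH⁻] = 2s; let s denote this solubility.
Ksp = [Ni²⁺][OH⁻]^2 = s · (2s)^2 = 4s^3
4s^3 = 6.9×10⁻¹⁶  ⇒  s^3 = 1.7×10⁻¹⁶
s = (1.7×10⁻¹⁶)^(1/3) = 5.6×10⁻⁶ mol/L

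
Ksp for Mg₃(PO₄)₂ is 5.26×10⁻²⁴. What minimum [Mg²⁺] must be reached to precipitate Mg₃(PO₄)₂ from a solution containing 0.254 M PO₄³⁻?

Precipitation of each salt begins when its ion product equals Ksp.
Mg₃(PO₄)₂(s) ⇌ 3 Mg²⁺(aq) + 2 PO₄³⁻(aq)
Ksp = [Mg²⁺]^3[PO₄³⁻]^2 = [Mg²⁺]^3(0.254)^2
[Mg²⁺]^3 = 5.26×10⁻²⁴ / (0.254)^2 = 8.15×10⁻²³
[Mg²⁺] = 4.34×10⁻⁸ M

4.34×10⁻⁸ M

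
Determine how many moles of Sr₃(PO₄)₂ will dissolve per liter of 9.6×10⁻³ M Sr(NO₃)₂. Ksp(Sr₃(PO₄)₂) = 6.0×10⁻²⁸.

1.3×10⁻¹¹ M

Sr₃(PO₄)₂(s) ⇌ 3 Sr²⁺(aq) + 2 PO₄³⁻(aq)
With Sr²⁺ already at 9.6×10⁻³ M and s small, take [Sr²⁺] ≈ 9.6×10⁻³ M and [PO₄³⁻] = 2s.
Ksp = [Sr²⁺]^3[PO₄³⁻]^2 = (9.6×10⁻³)^3(2s)^2
(2s)^2 = 6.0×10⁻²⁸ / (9.6×10⁻³)^3 = 6.8×10⁻²²
s = 1.3×10⁻¹¹ M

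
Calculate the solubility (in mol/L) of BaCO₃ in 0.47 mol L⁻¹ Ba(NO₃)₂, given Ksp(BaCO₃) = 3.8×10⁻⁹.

BaCO₃(s) ⇌ Ba²⁺(aq) + CO₃²⁻(aq)
The solution already contains Ba²⁺ at 0.47 mol L⁻¹. Let s be the molar solubility of BaCO₃.
[Ba²⁺] ≈ 0.47 mol L⁻¹ (common ion dominates); [CO₃²⁻] = s.
Ksp = [Ba²⁺][CO₃²⁻] = (0.47)s
s = 3.8×10⁻⁹ / (0.47) = 8.1×10⁻⁹
s = 8.1×10⁻⁹ mol L⁻¹

8.1×10⁻⁹ M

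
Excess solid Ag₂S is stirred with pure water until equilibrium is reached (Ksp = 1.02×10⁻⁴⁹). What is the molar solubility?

2.94×10⁻¹⁷ M

Ag₂S(s) ⇌ 2 Ag⁺(aq) + S²⁻(aq)
For each mole of Ag₂S that dissolves per liter, [Ag⁺] = 2s and [S²⁻] = s; let s denote this solubility.
Ksp = [Ag⁺]^2[S²⁻] = (2s)^2 · s = 4s^3
4s^3 = 1.02×10⁻⁴⁹  ⇒  s^3 = 2.55×10⁻⁵⁰
s = 2.94×10⁻¹⁷ mol L⁻¹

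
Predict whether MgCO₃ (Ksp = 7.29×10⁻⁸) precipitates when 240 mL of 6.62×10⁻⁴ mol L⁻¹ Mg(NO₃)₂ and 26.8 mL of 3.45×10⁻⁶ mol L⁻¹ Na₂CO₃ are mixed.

No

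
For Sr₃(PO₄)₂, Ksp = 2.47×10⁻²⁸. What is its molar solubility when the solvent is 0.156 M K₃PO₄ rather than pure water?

Sr₃(PO₄)₂(s) ⇌ 3 Sr²⁺(aq) + 2 PO₄³⁻(aq)
PO₄³⁻ is already present at 0.156 M. If s mol/L of Sr₃(PO₄)₂ dissolves, [Sr²⁺] = 3s while [PO₄³⁻] ≈ 0.156 M.
Ksp = [Sr²⁺]^3[PO₄³⁻]^2 = (3s)^3(0.156)^2
(3s)^3 = 2.47×10⁻²⁸ / (0.156)^2 = 1.01×10⁻²⁶
s = 7.22×10⁻¹⁰ M

7.22×10⁻¹⁰ M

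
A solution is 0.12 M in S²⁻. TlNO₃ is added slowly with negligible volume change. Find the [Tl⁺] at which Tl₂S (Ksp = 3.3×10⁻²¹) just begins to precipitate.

The threshold for precipitation is Q = Ksp.
Tl₂S(s) ⇌ 2 Tl⁺(aq) + S²⁻(aq)
Ksp = [Tl⁺]^2[S²⁻] = [Tl⁺]^2(0.12)
[Tl⁺]^2 = 3.3×10⁻²¹ / (0.12) = 2.8×10⁻²⁰
[Tl⁺] = 1.7×10⁻¹⁰ M

1.7×10⁻¹⁰ M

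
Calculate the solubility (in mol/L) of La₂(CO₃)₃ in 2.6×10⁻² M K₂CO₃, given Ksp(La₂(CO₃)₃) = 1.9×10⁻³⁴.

1.6×10⁻¹⁵ M

La₂(CO₃)₃(s) ⇌ 2 La³⁺(aq) + 3 CO₃²⁻(aq)
CO₃²⁻ is already present at 2.6×10⁻² M. If s mol/L of La₂(CO₃)₃ dissolves, [La³⁺] = 2s while [CO₃²⁻] ≈ 2.6×10⁻² M.
Ksp = [La³⁺]^2[CO₃²⁻]^3 = (2s)^2(2.6×10⁻²)^3
(2s)^2 = 1.9×10⁻³⁴ / (2.6×10⁻²)^3 = 1.1×10⁻²⁹
s = 1.6×10⁻¹⁵ M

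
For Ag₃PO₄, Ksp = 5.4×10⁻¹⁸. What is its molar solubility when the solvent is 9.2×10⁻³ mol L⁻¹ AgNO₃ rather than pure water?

Ag₃PO₄(s) ⇌ 3 Ag⁺(aq) + PO₄³⁻(aq)
Let s be the solubility of Ag₃PO₄ here. The common ion gives [Ag⁺] ≈ 9.2×10⁻³ mol L⁻¹, and [PO₄³⁻] = s.
Ksp = [Ag⁺]^3[PO₄³⁻] = (9.2×10⁻³)^3s
s = 5.4×10⁻¹⁸ / (9.2×10⁻³)^3 = 6.9×10⁻¹²
s = 6.9×10⁻¹² mol L⁻¹

6.9×10⁻¹² M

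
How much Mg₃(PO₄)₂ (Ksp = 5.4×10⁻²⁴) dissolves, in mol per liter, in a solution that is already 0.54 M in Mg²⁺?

2.9×10⁻¹² M

Mg₃(PO₄)₂(s) ⇌ 3 Mg²⁺(aq) + 2 PO₄³⁻(aq)
Let s be the solubility of Mg₃(PO₄)₂ here. The common ion gives [Mg²⁺] ≈ 0.54 M, and [PO₄³⁻] = 2s.
Ksp = [Mg²⁺]^3[PO₄³⁻]^2 = (0.54)^3(2s)^2
(2s)^2 = 5.4×10⁻²⁴ / (0.54)^3 = 3.4×10⁻²³
s = 2.9×10⁻¹² M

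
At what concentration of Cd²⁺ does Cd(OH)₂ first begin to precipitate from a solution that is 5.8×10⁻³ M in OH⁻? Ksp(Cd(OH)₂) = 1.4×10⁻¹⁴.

Precipitation begins when Q = Ksp.
Cd(OH)₂(s) ⇌ Cd²⁺(aq) + 2 OH⁻(aq)
Ksp = [Cd²⁺][OH⁻]^2 = [Cd²⁺](5.8×10⁻³)^2
[Cd²⁺] = 1.4×10⁻¹⁴ / (5.8×10⁻³)^2 = 4.2×10⁻¹⁰
[Cd²⁺] = 4.2×10⁻¹⁰ M

4.2×10⁻¹⁰ M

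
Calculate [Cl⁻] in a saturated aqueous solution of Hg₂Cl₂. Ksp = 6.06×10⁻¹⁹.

1.07×10⁻⁶ M

Hg₂Cl₂(s) ⇌ Hg₂²⁺(aq) + 2 Cl⁻(aq)
Let s be the molar solubility. Then [Hg₂²⁺] = s and [Cl⁻] = 2s.
Ksp = [Hg₂²⁺][Cl⁻]^2 = s · (2s)^2 = 4s^3 = 6.06×10⁻¹⁹
s = 5.33×10⁻⁷ mol/L
[Cl⁻] = 2s = 1.07×10⁻⁶ mol/L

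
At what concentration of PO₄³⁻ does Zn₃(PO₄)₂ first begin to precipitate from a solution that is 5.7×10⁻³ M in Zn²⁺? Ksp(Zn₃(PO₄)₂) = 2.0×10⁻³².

3.3×10⁻¹³ M

Precipitation of each salt begins when its ion product equals Ksp.
Zn₃(PO₄)₂(s) ⇌ 3 Zn²⁺(aq) + 2 PO₄³⁻(aq)
Ksp = [Zn²⁺]^3[PO₄³⁻]^2 = [PO₄³⁻]^2(5.7×10⁻³)^3
[PO₄³⁻]^2 = 2.0×10⁻³² / (5.7×10⁻³)^3 = 1.1×10⁻²⁵
[PO₄³⁻] = 3.3×10⁻¹³ M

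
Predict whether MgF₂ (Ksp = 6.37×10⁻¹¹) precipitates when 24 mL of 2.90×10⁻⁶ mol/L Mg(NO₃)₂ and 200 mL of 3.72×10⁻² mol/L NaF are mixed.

Yes

After mixing, V = 24 mL + 200 mL = 224 mL.
[Mg²⁺] = (2.90×10⁻⁶)(24)/224 = 3.11×10⁻⁷ mol/L
[F⁻] = (3.72×10⁻²)(200)/224 = 3.32×10⁻² mol/L
Q = [Mg²⁺][F⁻]^2 = 3.43×10⁻¹⁰
Because Q > Ksp (3.43×10⁻¹⁰ vs 6.37×10⁻¹¹), a precipitate of MgF₂ forms.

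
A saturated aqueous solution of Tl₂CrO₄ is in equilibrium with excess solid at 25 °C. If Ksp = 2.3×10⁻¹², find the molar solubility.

8.3×10⁻⁵ M

Tl₂CrO₄(s) ⇌ 2 Tl⁺(aq) + CrO₄²⁻(aq)
Let s be the molar solubility. Then [Tl⁺] = 2s and [CrO₄²⁻] = s.
Ksp = [Tl⁺]^2[CrO₄²⁻] = (2s)^2 · s = 4s^3
4s^3 = 2.3×10⁻¹²  ⇒  s^3 = 5.8×10⁻¹³
s = 8.3×10⁻⁵ mol/L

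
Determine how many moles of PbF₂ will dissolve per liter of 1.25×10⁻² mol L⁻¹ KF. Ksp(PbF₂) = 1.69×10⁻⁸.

PbF₂(s) ⇌ Pb²⁺(aq) + 2 F⁻(aq)
The solution already contains F⁻ at 1.25×10⁻² mol L⁻¹. Let s be the molar solubility of PbF₂.
[F⁻] ≈ 1.25×10⁻² mol L⁻¹ (common ion dominates); [Pb²⁺] = s.
Ksp = [Pb²⁺][F⁻]^2 = s(1.25×10⁻²)^2
s = 1.69×10⁻⁸ / (1.25×10⁻²)^2 = 1.08×10⁻⁴
s = 1.08×10⁻⁴ mol L⁻¹

1.08×10⁻⁴ M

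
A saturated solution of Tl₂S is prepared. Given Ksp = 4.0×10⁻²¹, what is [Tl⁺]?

Tl₂S(s) ⇌ 2 Tl⁺(aq) + S²⁻(aq)
With molar solubility s: [Tl⁺] = 2s, [S²⁻] = s.
Ksp = [Tl⁺]^2[S²⁻] = (2s)^2 · s = 4s^3 = 4.0×10⁻²¹
s = 1.0×10⁻⁷ mol L⁻¹
[Tl⁺] = 2s = 2.0×10⁻⁷ mol L⁻¹

2.0×10⁻⁷ M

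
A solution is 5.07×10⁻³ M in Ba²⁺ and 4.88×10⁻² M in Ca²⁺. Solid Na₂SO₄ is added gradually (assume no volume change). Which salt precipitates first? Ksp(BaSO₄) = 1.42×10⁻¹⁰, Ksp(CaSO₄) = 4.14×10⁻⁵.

BaSO₄

Each salt precipitates once Q = Ksp for that salt.
For BaSO₄: [SO₄²⁻] = (Ksp/[Ba²⁺]) = 2.80×10⁻⁸ M
For CaSO₄: [SO₄²⁻] = (Ksp/[Ca²⁺]) = 8.48×10⁻⁴ M
BaSO₄ requires the lower [SO₄²⁻], so it precipitates first.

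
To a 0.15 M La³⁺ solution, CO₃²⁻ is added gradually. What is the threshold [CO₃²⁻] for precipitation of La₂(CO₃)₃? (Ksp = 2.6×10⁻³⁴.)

2.3×10⁻¹¹ M

Precipitation of each salt begins when its ion product equals Ksp.
La₂(CO₃)₃(s) ⇌ 2 La³⁺(aq) + 3 CO₃²⁻(aq)
Ksp = [La³⁺]^2[CO₃²⁻]^3 = [CO₃²⁻]^3(0.15)^2
[CO₃²⁻]^3 = 2.6×10⁻³⁴ / (0.15)^2 = 1.2×10⁻³²
[CO₃²⁻] = 2.3×10⁻¹¹ M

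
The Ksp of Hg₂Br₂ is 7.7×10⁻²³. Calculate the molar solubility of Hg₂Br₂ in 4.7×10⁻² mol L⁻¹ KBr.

Hg₂Br₂(s) ⇌ Hg₂²⁺(aq) + 2 Br⁻(aq)
Let s be the solubility of Hg₂Br₂ here. The common ion gives [Br⁻] ≈ 4.7×10⁻² mol L⁻¹, and [Hg₂²⁺] = s.
Ksp = [Hg₂²⁺][Br⁻]^2 = s(4.7×10⁻²)^2
s = 7.7×10⁻²³ / (4.7×10⁻²)^2 = 3.5×10⁻²⁰
s = 3.5×10⁻²⁰ mol L⁻¹

3.5×10⁻²⁰ M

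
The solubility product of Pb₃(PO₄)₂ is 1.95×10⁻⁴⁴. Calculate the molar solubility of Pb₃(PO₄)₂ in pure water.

7.10×10⁻¹⁰ M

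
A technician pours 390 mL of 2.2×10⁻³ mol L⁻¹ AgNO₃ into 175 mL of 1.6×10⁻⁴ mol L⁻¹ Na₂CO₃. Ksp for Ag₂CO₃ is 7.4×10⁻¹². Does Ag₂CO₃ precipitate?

Yes

Total volume after mixing = 390 + 175 = 565 mL.
[Ag⁺] = (2.2×10⁻³)(390)/565 = 1.5×10⁻³ mol L⁻¹
[CO₃²⁻] = (1.6×10⁻⁴)(175)/565 = 5.0×10⁻⁵ mol L⁻¹
Q = [Ag⁺]^2[CO₃²⁻] = 1.1×10⁻¹⁰
Since Q (1.1×10⁻¹⁰) exceeds Ksp (7.4×10⁻¹²), Ag₂CO₃ will precipitate.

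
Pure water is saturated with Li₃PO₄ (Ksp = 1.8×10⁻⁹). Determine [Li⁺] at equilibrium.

8.6×10⁻³ M

Li₃PO₄(s) ⇌ 3 Li⁺(aq) + PO₄³⁻(aq)
For each mole of Li₃PO₄ that dissolves per liter, [Li⁺] = 3s and [PO₄³⁻] = s; let s denote this solubility.
Ksp = [Li⁺]^3[PO₄³⁻] = (3s)^3 · s = 27s^4 = 1.8×10⁻⁹
s = 2.9×10⁻³ M
[Li⁺] = 3s = 8.6×10⁻³ M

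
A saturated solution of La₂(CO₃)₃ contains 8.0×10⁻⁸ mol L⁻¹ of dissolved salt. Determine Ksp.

La₂(CO₃)₃(s) ⇌ 2 La³⁺(aq) + 3 CO₃²⁻(aq)
If s mol/L of La₂(CO₃)₃ dissolves, [La³⁺] = 2s and [CO₃²⁻] = 3s.
Ksp = [La³⁺]^2[CO₃²⁻]^3 = (2s)^2 · (3s)^3 = 108s^5
Ksp = 108 × (8.0×10⁻⁸)^5 = 3.5×10⁻³⁴

Ksp = 3.5×10⁻³⁴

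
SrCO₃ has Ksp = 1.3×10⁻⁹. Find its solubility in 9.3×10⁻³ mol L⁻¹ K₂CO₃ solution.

1.4×10⁻⁷ M

SrCO₃(s) ⇌ Sr²⁺(aq) + CO₃²⁻(aq)
The solution already contains CO₃²⁻ at 9.3×10⁻³ mol L⁻¹. Let s be the molar solubility of SrCO₃.
[CO₃²⁻] ≈ 9.3×10⁻³ mol L⁻¹ (common ion dominates); [Sr²⁺] = s.
Ksp = [Sr²⁺][CO₃²⁻] = s(9.3×10⁻³)
s = 1.3×10⁻⁹ / (9.3×10⁻³) = 1.4×10⁻⁷
s = 1.4×10⁻⁷ mol L⁻¹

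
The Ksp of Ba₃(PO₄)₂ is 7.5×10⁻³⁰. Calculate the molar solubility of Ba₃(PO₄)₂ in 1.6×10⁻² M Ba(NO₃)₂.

Ba₃(PO₄)₂(s) ⇌ 3 Ba²⁺(aq) + 2 PO₄³⁻(aq)
With Ba²⁺ already at 1.6×10⁻² M and s small, take [Ba²⁺] ≈ 1.6×10⁻² M and [PO₄³⁻] = 2s.
Ksp = [Ba²⁺]^3[PO₄³⁻]^2 = (1.6×10⁻²)^3(2s)^2
(2s)^2 = 7.5×10⁻³⁰ / (1.6×10⁻²)^3 = 1.8×10⁻²⁴
s = 6.8×10⁻¹³ M

6.8×10⁻¹³ M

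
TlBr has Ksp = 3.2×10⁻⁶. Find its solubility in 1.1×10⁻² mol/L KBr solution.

TlBr(s) ⇌ Tl⁺(aq) + Br⁻(aq)
The solution already contains Br⁻ at 1.1×10⁻² mol/L. Let s be the molar solubility of TlBr.
[Br⁻] ≈ 1.1×10⁻² mol/L (common ion dominates); [Tl⁺] = s.
Ksp = [Tl⁺][Br⁻] = s(1.1×10⁻²)
s = 3.2×10⁻⁶ / (1.1×10⁻²) = 2.9×10⁻⁴
s = 2.9×10⁻⁴ mol/L

2.9×10⁻⁴ M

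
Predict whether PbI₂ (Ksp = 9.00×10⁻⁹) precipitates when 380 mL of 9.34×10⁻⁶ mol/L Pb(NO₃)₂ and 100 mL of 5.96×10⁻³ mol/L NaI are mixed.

After mixing, V = 380 mL + 100 mL = 480 mL.
[Pb²⁺] = (9.34×10⁻⁶)(380)/480 = 7.39×10⁻⁶ mol/L
[I⁻] = (5.96×10⁻³)(100)/480 = 1.24×10⁻³ mol/L
Q = [Pb²⁺][I⁻]^2 = 1.14×10⁻¹¹
Q = 1.14×10⁻¹¹ < Ksp = 9.00×10⁻⁹, so the solution is unsaturated and no precipitate forms.

No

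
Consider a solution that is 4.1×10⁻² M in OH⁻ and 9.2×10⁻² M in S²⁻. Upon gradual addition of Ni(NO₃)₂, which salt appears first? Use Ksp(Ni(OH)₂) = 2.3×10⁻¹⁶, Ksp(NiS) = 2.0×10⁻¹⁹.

Each salt precipitates once Q = Ksp for that salt.
For Ni(OH)₂: [Ni²⁺] = (Ksp/[OH⁻]^2) = 1.4×10⁻¹³ M
For NiS: [Ni²⁺] = (Ksp/[S²⁻]) = 2.2×10⁻¹⁸ M
Since NiS needs less Ni²⁺ to reach saturation, it precipitates first.

NiS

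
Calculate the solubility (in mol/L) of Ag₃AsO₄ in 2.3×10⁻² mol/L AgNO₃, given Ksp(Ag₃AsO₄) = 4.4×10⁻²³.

3.6×10⁻¹⁸ M

Ag₃AsO₄(s) ⇌ 3 Ag⁺(aq) + AsO₄³⁻(aq)
With Ag⁺ already at 2.3×10⁻² mol/L and s small, take [Ag⁺] ≈ 2.3×10⁻² mol/L and [AsO₄³⁻] = s.
Ksp = [Ag⁺]^3[AsO₄³⁻] = (2.3×10⁻²)^3s
s = 4.4×10⁻²³ / (2.3×10⁻²)^3 = 3.6×10⁻¹⁸
s = 3.6×10⁻¹⁸ mol/L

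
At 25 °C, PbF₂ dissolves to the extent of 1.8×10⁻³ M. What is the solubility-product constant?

Ksp = 2.3×10⁻⁸

PbF₂(s) ⇌ Pb²⁺(aq) + 2 F⁻(aq)
Let s be the molar solubility. Then [Pb²⁺] = s and [F⁻] = 2s.
Ksp = [Pb²⁺][F⁻]^2 = s · (2s)^2 = 4s^3
Ksp = 4 × (1.8×10⁻³)^3 = 2.3×10⁻⁸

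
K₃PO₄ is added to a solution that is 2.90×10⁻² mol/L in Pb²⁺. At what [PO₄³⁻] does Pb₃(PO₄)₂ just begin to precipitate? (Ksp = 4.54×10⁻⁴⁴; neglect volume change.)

4.31×10⁻²⁰ M

Precipitation of each salt begins when its ion product equals Ksp.
Pb₃(PO₄)₂(s) ⇌ 3 Pb²⁺(aq) + 2 PO₄³⁻(aq)
Ksp = [Pb²⁺]^3[PO₄³⁻]^2 = [PO₄³⁻]^2(2.90×10⁻²)^3
[PO₄³⁻]^2 = 4.54×10⁻⁴⁴ / (2.90×10⁻²)^3 = 1.86×10⁻³⁹
[PO₄³⁻] = 4.31×10⁻²⁰ mol/L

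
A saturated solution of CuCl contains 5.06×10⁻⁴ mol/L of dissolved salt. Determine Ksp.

CuCl(s) ⇌ Cu⁺(aq) + Cl⁻(aq)
With molar solubility s: [Cu⁺] = s, [Cl⁻] = s.
Ksp = [Cu⁺][Cl⁻] = s · s = s^2
Ksp = (5.06×10⁻⁴)^2 = 2.56×10⁻⁷

Ksp = 2.56×10⁻⁷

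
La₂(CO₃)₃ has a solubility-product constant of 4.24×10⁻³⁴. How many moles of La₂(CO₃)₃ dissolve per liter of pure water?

La₂(CO₃)₃(s) ⇌ 2 La³⁺(aq) + 3 CO₃²⁻(aq)
With molar solubility s: [La³⁺] = 2s, [CO₃²⁻] = 3s.
Ksp = [La³⁺]^2[CO₃²⁻]^3 = (2s)^2 · (3s)^3 = 108s^5
108s^5 = 4.24×10⁻³⁴  ⇒  s^5 = 3.93×10⁻³⁶
s = 8.29×10⁻⁸ mol L⁻¹

8.29×10⁻⁸ M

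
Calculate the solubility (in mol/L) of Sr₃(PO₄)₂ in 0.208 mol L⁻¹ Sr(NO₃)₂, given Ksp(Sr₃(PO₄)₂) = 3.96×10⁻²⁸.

1.05×10⁻¹³ M

Sr₃(PO₄)₂(s) ⇌ 3 Sr²⁺(aq) + 2 PO₄³⁻(aq)
With Sr²⁺ already at 0.208 mol L⁻¹ and s small, take [Sr²⁺] ≈ 0.208 mol L⁻¹ and [PO₄³⁻] = 2s.
Ksp = [Sr²⁺]^3[PO₄³⁻]^2 = (0.208)^3(2s)^2
(2s)^2 = 3.96×10⁻²⁸ / (0.208)^3 = 4.40×10⁻²⁶
s = 1.05×10⁻¹³ mol L⁻¹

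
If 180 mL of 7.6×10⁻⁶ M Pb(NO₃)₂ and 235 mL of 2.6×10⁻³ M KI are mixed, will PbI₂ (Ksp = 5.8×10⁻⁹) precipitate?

No

After mixing, V = 180 mL + 235 mL = 415 mL.
[Pb²⁺] = (7.6×10⁻⁶)(180)/415 = 3.3×10⁻⁶ M
[I⁻] = (2.6×10⁻³)(235)/415 = 1.5×10⁻³ M
Q = [Pb²⁺][I⁻]^2 = 7.1×10⁻¹²
Q = 7.1×10⁻¹² < Ksp = 5.8×10⁻⁹, so the solution is unsaturated and no precipitate forms.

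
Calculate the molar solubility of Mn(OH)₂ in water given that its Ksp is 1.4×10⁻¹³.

Mn(OH)₂(s) ⇌ Mn²⁺(aq) + 2 OH⁻(aq)
With molar solubility s: [Mn²⁺] = s, [OH⁻] = 2s.
Ksp = [Mn²⁺][OH⁻]^2 = s · (2s)^2 = 4s^3
4s^3 = 1.4×10⁻¹³  ⇒  s^3 = 3.5×10⁻¹⁴
s = (3.5×10⁻¹⁴)^(1/3) = 3.3×10⁻⁵ M

3.3×10⁻⁵ M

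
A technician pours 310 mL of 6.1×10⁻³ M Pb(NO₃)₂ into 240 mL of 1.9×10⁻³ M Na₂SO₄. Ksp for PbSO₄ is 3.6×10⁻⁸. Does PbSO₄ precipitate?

Yes

The combined volume is 550 mL.
[Pb²⁺] = (6.1×10⁻³)(310)/550 = 3.4×10⁻³ M
[SO₄²⁻] = (1.9×10⁻³)(240)/550 = 8.3×10⁻⁴ M
Q = [Pb²⁺][SO₄²⁻] = 2.9×10⁻⁶
Since Q (2.9×10⁻⁶) exceeds Ksp (3.6×10⁻⁸), PbSO₄ will precipitate.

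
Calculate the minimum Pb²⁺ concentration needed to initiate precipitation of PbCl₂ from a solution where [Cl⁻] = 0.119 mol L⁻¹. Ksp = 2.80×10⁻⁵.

Precipitation begins when Q = Ksp.
PbCl₂(s) ⇌ Pb²⁺(aq) + 2 Cl⁻(aq)
Ksp = [Pb²⁺][Cl⁻]^2 = [Pb²⁺](0.119)^2
[Pb²⁺] = 2.80×10⁻⁵ / (0.119)^2 = 1.98×10⁻³
[Pb²⁺] = 1.98×10⁻³ mol L⁻¹

1.98×10⁻³ M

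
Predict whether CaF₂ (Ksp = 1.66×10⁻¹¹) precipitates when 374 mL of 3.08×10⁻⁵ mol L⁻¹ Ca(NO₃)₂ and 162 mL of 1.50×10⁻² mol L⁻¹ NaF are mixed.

After mixing, V = 374 mL + 162 mL = 536 mL.
[Ca²⁺] = (3.08×10⁻⁵)(374)/536 = 2.15×10⁻⁵ mol L⁻¹
[F⁻] = (1.50×10⁻²)(162)/536 = 4.53×10⁻³ mol L⁻¹
Q = [Ca²⁺][F⁻]^2 = 4.42×10⁻¹⁰
Since Q (4.42×10⁻¹⁰) exceeds Ksp (1.66×10⁻¹¹), CaF₂ will precipitate.

Yes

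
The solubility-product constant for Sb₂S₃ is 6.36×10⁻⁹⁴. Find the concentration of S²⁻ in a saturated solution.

Sb₂S₃(s) ⇌ 2 Sb³⁺(aq) + 3 S²⁻(aq)
With molar solubility s: [Sb³⁺] = 2s, [S²⁻] = 3s.
Ksp = [Sb³⁺]^2[S²⁻]^3 = (2s)^2 · (3s)^3 = 108s^5 = 6.36×10⁻⁹⁴
s = 9.00×10⁻²⁰ mol/L
[S²⁻] = 3s = 2.70×10⁻¹⁹ mol/L

2.70×10⁻¹⁹ M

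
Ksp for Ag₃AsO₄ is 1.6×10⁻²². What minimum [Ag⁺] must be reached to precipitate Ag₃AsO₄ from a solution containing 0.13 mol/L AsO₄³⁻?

The threshold for precipitation is Q = Ksp.
Ag₃AsO₄(s) ⇌ 3 Ag⁺(aq) + AsO₄³⁻(aq)
Ksp = [Ag⁺]^3[AsO₄³⁻] = [Ag⁺]^3(0.13)
[Ag⁺]^3 = 1.6×10⁻²² / (0.13) = 1.2×10⁻²¹
[Ag⁺] = 1.1×10⁻⁷ mol/L

1.1×10⁻⁷ M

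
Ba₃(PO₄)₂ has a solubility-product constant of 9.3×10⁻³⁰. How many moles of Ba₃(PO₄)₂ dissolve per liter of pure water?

6.1×10⁻⁷ M

Ba₃(PO₄)₂(s) ⇌ 3 Ba²⁺(aq) + 2 PO₄³⁻(aq)
Let s be the molar solubility. Then [Ba²⁺] = 3s and [PO₄³⁻] = 2s.
Ksp = [Ba²⁺]^3[PO₄³⁻]^2 = (3s)^3 · (2s)^2 = 108s^5
108s^5 = 9.3×10⁻³⁰  ⇒  s^5 = 8.6×10⁻³²
Taking the 5th root, s = 6.1×10⁻⁷ mol L⁻¹.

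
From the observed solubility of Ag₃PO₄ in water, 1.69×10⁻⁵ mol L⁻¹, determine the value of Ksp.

Ksp = 2.20×10⁻¹⁸

Ag₃PO₄(s) ⇌ 3 Ag⁺(aq) + PO₄³⁻(aq)
Let s be the molar solubility. Then [Ag⁺] = 3s and [PO₄³⁻] = s.
Ksp = [Ag⁺]^3[PO₄³⁻] = (3s)^3 · s = 27s^4
Ksp = 27 × (1.69×10⁻⁵)^4 = 2.20×10⁻¹⁸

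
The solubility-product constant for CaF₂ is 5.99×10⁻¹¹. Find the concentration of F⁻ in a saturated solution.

4.93×10⁻⁴ M

CaF₂(s) ⇌ Ca²⁺(aq) + 2 F⁻(aq)
For each mole of CaF₂ that dissolves per liter, [Ca²⁺] = s and [F⁻] = 2s; let s denote this solubility.
Ksp = [Ca²⁺][F⁻]^2 = s · (2s)^2 = 4s^3 = 5.99×10⁻¹¹
s = 2.46×10⁻⁴ mol L⁻¹
[F⁻] = 2s = 4.93×10⁻⁴ mol L⁻¹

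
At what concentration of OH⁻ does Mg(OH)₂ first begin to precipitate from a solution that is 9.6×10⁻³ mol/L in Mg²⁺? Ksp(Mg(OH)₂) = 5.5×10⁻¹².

Precipitation begins when Q = Ksp.
Mg(OH)₂(s) ⇌ Mg²⁺(aq) + 2 OH⁻(aq)
Ksp = [Mg²⁺][OH⁻]^2 = [OH⁻]^2(9.6×10⁻³)
[OH⁻]^2 = 5.5×10⁻¹² / (9.6×10⁻³) = 5.7×10⁻¹⁰
[OH⁻] = 2.4×10⁻⁵ mol/L

2.4×10⁻⁵ M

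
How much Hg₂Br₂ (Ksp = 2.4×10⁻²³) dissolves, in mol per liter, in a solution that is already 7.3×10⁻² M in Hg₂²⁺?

9.1×10⁻¹² M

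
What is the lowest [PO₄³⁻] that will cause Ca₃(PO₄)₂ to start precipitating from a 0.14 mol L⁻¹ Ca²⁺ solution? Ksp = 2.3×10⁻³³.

A salt starts to precipitate once the ion product Q reaches its Ksp.
Ca₃(PO₄)₂(s) ⇌ 3 Ca²⁺(aq) + 2 PO₄³⁻(aq)
Ksp = [Ca²⁺]^3[PO₄³⁻]^2 = [PO₄³⁻]^2(0.14)^3
[PO₄³⁻]^2 = 2.3×10⁻³³ / (0.14)^3 = 8.4×10⁻³¹
[PO₄³⁻] = 9.2×10⁻¹⁶ mol L⁻¹

9.2×10⁻¹⁶ M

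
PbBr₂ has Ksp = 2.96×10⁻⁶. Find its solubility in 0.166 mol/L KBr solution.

1.07×10⁻⁴ M

PbBr₂(s) ⇌ Pb²⁺(aq) + 2 Br⁻(aq)
With Br⁻ already at 0.166 mol/L and s small, take [Br⁻] ≈ 0.166 mol/L and [Pb²⁺] = s.
Ksp = [Pb²⁺][Br⁻]^2 = s(0.166)^2
s = 2.96×10⁻⁶ / (0.166)^2 = 1.07×10⁻⁴
s = 1.07×10⁻⁴ mol/L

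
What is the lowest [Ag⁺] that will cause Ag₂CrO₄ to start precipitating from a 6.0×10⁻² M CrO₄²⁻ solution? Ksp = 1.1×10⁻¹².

Each salt precipitates once Q = Ksp for that salt.
Ag₂CrO₄(s) ⇌ 2 Ag⁺(aq) + CrO₄²⁻(aq)
Ksp = [Ag⁺]^2[CrO₄²⁻] = [Ag⁺]^2(6.0×10⁻²)
[Ag⁺]^2 = 1.1×10⁻¹² / (6.0×10⁻²) = 1.8×10⁻¹¹
[Ag⁺] = 4.3×10⁻⁶ M

4.3×10⁻⁶ M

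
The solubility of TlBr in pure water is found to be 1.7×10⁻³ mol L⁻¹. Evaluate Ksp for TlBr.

Ksp = 2.9×10⁻⁶

TlBr(s) ⇌ Tl⁺(aq) + Br⁻(aq)
With molar solubility s: [Tl⁺] = s, [Br⁻] = s.
Ksp = [Tl⁺][Br⁻] = s · s = s^2
Ksp = (1.7×10⁻³)^2 = 2.9×10⁻⁶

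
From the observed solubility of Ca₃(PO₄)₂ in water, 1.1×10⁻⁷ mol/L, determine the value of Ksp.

Ksp = 1.7×10⁻³³

Ca₃(PO₄)₂(s) ⇌ 3 Ca²⁺(aq) + 2 PO₄³⁻(aq)
With molar solubility s: [Ca²⁺] = 3s, [PO₄³⁻] = 2s.
Ksp = [Ca²⁺]^3[PO₄³⁻]^2 = (3s)^3 · (2s)^2 = 108s^5
Ksp = 108 × (1.1×10⁻⁷)^5 = 1.7×10⁻³³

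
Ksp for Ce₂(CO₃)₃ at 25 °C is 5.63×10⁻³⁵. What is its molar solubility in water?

Ce₂(CO₃)₃(s) ⇌ 2 Ce³⁺(aq) + 3 CO₃²⁻(aq)
If s mol/L of Ce₂(CO₃)₃ dissolves, [Ce³⁺] = 2s and [CO₃²⁻] = 3s.
Ksp = [Ce³⁺]^2[CO₃²⁻]^3 = (2s)^2 · (3s)^3 = 108s^5
108s^5 = 5.63×10⁻³⁵  ⇒  s^5 = 5.21×10⁻³⁷
s = 5.54×10⁻⁸ M

5.54×10⁻⁸ M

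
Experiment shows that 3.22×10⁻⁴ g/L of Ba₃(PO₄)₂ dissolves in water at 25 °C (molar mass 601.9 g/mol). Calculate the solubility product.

Convert to molarity: s = 3.22×10⁻⁴ / 601.9 = 5.3497×10⁻⁷ mol/L
Ba₃(PO₄)₂(s) ⇌ 3 Ba²⁺(aq) + 2 PO₄³⁻(aq)
For each mole of Ba₃(PO₄)₂ that dissolves per liter, [Ba²⁺] = 3s and [PO₄³⁻] = 2s; let s denote this solubility.
Ksp = [Ba²⁺]^3[PO₄³⁻]^2 = (3s)^3 · (2s)^2 = 108s^5
Ksp = 108 × (5.3497×10⁻⁷)^5 = 4.73×10⁻³⁰

Ksp = 4.73×10⁻³⁰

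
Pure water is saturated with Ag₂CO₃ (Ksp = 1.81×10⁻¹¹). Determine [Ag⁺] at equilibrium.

Ag₂CO₃(s) ⇌ 2 Ag⁺(aq) + CO₃²⁻(aq)
Let s be the molar solubility. Then [Ag⁺] = 2s and [CO₃²⁻] = s.
Ksp = [Ag⁺]^2[CO₃²⁻] = (2s)^2 · s = 4s^3 = 1.81×10⁻¹¹
s = 1.65×10⁻⁴ mol L⁻¹
[Ag⁺] = 2s = 3.31×10⁻⁴ mol L⁻¹

3.31×10⁻⁴ M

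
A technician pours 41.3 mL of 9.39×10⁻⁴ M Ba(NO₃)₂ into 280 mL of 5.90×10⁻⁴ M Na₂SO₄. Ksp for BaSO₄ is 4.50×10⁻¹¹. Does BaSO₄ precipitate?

Yes

Total volume after mixing = 41.3 + 280 = 321.3 mL.
[Ba²⁺] = (9.39×10⁻⁴)(41.3)/321.3 = 1.21×10⁻⁴ M
[SO₄²⁻] = (5.90×10⁻⁴)(280)/321.3 = 5.14×10⁻⁴ M
Q = [Ba²⁺][SO₄²⁻] = 6.21×10⁻⁸
Because Q > Ksp (6.21×10⁻⁸ vs 4.50×10⁻¹¹), a precipitate of BaSO₄ forms.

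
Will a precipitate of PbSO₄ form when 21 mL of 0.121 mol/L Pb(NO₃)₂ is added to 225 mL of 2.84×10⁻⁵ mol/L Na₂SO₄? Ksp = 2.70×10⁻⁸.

The combined volume is 246 mL.
[Pb²⁺] = (0.121)(21)/246 = 1.03×10⁻² mol/L
[SO₄²⁻] = (2.84×10⁻⁵)(225)/246 = 2.60×10⁻⁵ mol/L
Q = [Pb²⁺][SO₄²⁻] = 2.68×10⁻⁷
Q = 2.68×10⁻⁷ > Ksp = 2.70×10⁻⁸, so the solution is supersaturated and PbSO₄ precipitates.

Yes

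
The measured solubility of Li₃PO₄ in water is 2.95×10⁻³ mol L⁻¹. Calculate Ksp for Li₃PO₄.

Li₃PO₄(s) ⇌ 3 Li⁺(aq) + PO₄³⁻(aq)
Call the molar solubility s, so that [Li⁺] = 3s and [PO₄³⁻] = s.
Ksp = [Li⁺]^3[PO₄³⁻] = (3s)^3 · s = 27s^4
Ksp = 27 × (2.95×10⁻³)^4 = 2.04×10⁻⁹

Ksp = 2.04×10⁻⁹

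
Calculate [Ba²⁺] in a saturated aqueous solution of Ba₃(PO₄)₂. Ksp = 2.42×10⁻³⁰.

Ba₃(PO₄)₂(s) ⇌ 3 Ba²⁺(aq) + 2 PO₄³⁻(aq)
With molar solubility s: [Ba²⁺] = 3s, [PO₄³⁻] = 2s.
Ksp = [Ba²⁺]^3[PO₄³⁻]^2 = (3s)^3 · (2s)^2 = 108s^5 = 2.42×10⁻³⁰
s = 4.68×10⁻⁷ mol L⁻¹
[Ba²⁺] = 3s = 1.40×10⁻⁶ mol L⁻¹

1.40×10⁻⁶ M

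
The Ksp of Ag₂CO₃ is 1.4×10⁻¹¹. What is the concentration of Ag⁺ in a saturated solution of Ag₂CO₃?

Ag₂CO₃(s) ⇌ 2 Ag⁺(aq) + CO₃²⁻(aq)
If s mol/L of Ag₂CO₃ dissolves, [Ag⁺] = 2s and [CO₃²⁻] = s.
Ksp = [Ag⁺]^2[CO₃²⁻] = (2s)^2 · s = 4s^3 = 1.4×10⁻¹¹
s = 1.5×10⁻⁴ mol L⁻¹
[Ag⁺] = 2s = 3.0×10⁻⁴ mol L⁻¹

3.0×10⁻⁴ M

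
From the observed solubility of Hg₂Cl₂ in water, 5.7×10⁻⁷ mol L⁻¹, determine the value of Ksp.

Ksp = 7.4×10⁻¹⁹

Hg₂Cl₂(s) ⇌ Hg₂²⁺(aq) + 2 Cl⁻(aq)
If s mol/L of Hg₂Cl₂ dissolves, [Hg₂²⁺] = s and [Cl⁻] = 2s.
Ksp = [Hg₂²⁺][Cl⁻]^2 = s · (2s)^2 = 4s^3
Ksp = 4 × (5.7×10⁻⁷)^3 = 7.4×10⁻¹⁹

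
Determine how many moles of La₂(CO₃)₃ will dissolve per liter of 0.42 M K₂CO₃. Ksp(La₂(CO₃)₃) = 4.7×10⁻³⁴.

La₂(CO₃)₃(s) ⇌ 2 La³⁺(aq) + 3 CO₃²⁻(aq)
The solution already contains CO₃²⁻ at 0.42 M. Let s be the molar solubility of La₂(CO₃)₃.
[CO₃²⁻] ≈ 0.42 M (common ion dominates); [La³⁺] = 2s.
Ksp = [La³⁺]^2[CO₃²⁻]^3 = (2s)^2(0.42)^3
(2s)^2 = 4.7×10⁻³⁴ / (0.42)^3 = 6.3×10⁻³³
s = 4.0×10⁻¹⁷ M

4.0×10⁻¹⁷ M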